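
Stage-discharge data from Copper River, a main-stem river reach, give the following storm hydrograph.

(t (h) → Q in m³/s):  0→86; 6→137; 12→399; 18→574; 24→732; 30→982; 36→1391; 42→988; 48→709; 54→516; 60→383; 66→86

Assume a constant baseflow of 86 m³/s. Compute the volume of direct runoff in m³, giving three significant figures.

V ≈ 1.29 × 10^8 m³

Direct-runoff ordinates (Q − Q_b): 0.0, 51.0, 313.0, 488.0, 646.0, 896.0, 1305.0, 902.0, 623.0, 430.0, 297.0, 0.0 m³/s.
ΣQ_DR = 5951 m³/s.
With Δt = 6 h = 21600 s, V = ΣQ_DR · Δt = 5951 × 21600 = 1.29 × 10^8 m³.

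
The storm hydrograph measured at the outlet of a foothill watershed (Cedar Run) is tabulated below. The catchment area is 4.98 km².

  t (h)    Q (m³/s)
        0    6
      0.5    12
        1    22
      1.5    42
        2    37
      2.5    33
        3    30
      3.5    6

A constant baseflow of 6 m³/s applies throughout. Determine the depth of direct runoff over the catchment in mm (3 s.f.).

Direct runoff: 0.0, 6.0, 16.0, 36.0, 31.0, 27.0, 24.0, 0.0 m³/s; ΣQ_DR = 140.0 m³/s.
V = ΣQ_DR · Δt = 140.0 × 1800 s = 2.520 × 10^5 m³.
Over A = 4.98 km², depth = V / A = 50.6 mm.

d ≈ 50.6 mm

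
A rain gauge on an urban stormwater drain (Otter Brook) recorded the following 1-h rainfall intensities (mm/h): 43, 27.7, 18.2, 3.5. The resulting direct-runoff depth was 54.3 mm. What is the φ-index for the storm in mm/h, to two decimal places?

φ ≈ 11.53 mm/h

Only the 3 blocks with intensity above φ contribute runoff: 43, 27.7, 18.2 mm/h.
Σ(I−φ)·Δt = d  ⇒  (43+27.7+18.2 − 3φ)·1 = 54.3
φ = (88.90 − 54.3/1) / 3 = 11.53 mm/h.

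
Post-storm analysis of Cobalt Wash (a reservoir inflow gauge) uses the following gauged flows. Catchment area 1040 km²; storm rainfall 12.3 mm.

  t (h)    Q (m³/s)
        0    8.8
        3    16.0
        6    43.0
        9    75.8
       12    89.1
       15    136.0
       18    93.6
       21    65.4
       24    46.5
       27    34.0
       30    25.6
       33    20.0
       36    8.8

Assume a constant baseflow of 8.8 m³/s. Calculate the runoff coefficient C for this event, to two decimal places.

C ≈ 0.46

ΣQ_DR = 548.2 m³/s; V = ΣQ_DR·Δt = 5.921 × 10^6 m³.
Runoff depth d = V / A = 5.693 mm.
C = d / P = 5.693 / 12.3 = 0.46.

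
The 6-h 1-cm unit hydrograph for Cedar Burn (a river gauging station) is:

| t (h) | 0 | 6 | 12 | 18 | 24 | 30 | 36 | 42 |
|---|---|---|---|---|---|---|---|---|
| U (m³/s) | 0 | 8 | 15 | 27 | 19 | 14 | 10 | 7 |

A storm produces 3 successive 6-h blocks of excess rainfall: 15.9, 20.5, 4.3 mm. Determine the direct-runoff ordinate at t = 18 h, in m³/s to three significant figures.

Q ≈ 77.1 m³/s

By discrete convolution, Q_j = Σ (P_i / 10 mm) · U_{j−i}.
At t = 18 h (j=3): Q = (15.9/10)·27 + (20.5/10)·15 + (4.3/10)·8 = 77.1 m³/s.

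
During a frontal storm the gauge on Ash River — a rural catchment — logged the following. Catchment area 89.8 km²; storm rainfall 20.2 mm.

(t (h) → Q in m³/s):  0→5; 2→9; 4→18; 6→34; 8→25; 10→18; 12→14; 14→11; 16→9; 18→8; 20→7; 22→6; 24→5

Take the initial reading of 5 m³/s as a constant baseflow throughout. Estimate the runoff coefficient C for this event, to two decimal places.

C ≈ 0.41

ΣQ_DR = 104.0 m³/s; V = ΣQ_DR·Δt = 7.488 × 10^5 m³.
Runoff depth d = V / A = 8.339 mm.
C = d / P = 8.339 / 20.2 = 0.41.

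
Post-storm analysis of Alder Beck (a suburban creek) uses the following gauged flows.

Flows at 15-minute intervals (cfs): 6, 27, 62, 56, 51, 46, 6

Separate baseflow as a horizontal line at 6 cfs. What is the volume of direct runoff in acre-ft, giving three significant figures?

V ≈ 4.38 acre-ft

Direct-runoff ordinates (Q − Q_b): 0.0, 21.0, 56.0, 50.0, 45.0, 40.0, 0.0 cfs.
ΣQ_DR = 212.0 cfs.
With Δt = 0.25 h = 900 s, V = ΣQ_DR · Δt = 212.0 × 900 = 1.91 × 10^5 ft³ = 4.38 acre-ft.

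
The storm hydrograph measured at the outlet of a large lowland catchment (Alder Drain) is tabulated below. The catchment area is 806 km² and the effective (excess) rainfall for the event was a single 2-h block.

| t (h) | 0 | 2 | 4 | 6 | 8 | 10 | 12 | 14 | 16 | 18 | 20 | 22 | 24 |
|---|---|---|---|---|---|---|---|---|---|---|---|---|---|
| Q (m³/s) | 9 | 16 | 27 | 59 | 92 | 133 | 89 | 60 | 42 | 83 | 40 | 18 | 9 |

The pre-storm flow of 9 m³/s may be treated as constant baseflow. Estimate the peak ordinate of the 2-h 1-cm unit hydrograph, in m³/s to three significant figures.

Direct runoff: 0.0, 7.0, 18.0, 50.0, 83.0, 124.0, 80.0, 51.0, 33.0, 74.0, 31.0, 9.0, 0.0 m³/s; ΣQ_DR = 560.0 m³/s, peak = 124.0 m³/s.
Runoff depth d = ΣQ_DR·Δt / A = 560.0 × 7200 / (806 km²) = 5.002 mm.
The 1-cm UH is the DRH scaled by (10 mm)/d, so U_p = 124.0 × 10/5.002 = 248 m³/s.

U_p ≈ 248 m³/s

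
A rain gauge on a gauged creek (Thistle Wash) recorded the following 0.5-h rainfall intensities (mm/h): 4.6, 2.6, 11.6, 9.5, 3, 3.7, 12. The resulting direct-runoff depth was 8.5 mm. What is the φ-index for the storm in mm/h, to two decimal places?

φ ≈ 5.37 mm/h

Only the 3 blocks with intensity above φ contribute runoff: 11.6, 9.5, 12 mm/h.
Σ(I−φ)·Δt = d  ⇒  (11.6+9.5+12 − 3φ)·0.5 = 8.5
φ = (33.10 − 8.5/0.5) / 3 = 5.37 mm/h.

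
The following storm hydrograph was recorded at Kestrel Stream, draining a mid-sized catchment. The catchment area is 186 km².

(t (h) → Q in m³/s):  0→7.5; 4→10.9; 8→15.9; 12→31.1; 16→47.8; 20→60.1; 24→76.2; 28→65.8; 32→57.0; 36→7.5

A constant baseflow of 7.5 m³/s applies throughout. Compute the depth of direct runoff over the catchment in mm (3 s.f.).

d ≈ 23.6 mm

Direct runoff: 0.0, 3.4, 8.4, 23.6, 40.3, 52.6, 68.7, 58.3, 49.5, 0.0 m³/s; ΣQ_DR = 304.8 m³/s.
V = ΣQ_DR · Δt = 304.8 × 14400 s = 4.389 × 10^6 m³.
Over A = 186 km², depth = V / A = 23.6 mm.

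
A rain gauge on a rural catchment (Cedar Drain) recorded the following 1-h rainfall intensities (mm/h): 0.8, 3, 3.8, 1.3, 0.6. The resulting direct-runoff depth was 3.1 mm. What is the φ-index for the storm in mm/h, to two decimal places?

φ ≈ 1.85 mm/h

Only the 2 blocks with intensity above φ contribute runoff: 3, 3.8 mm/h.
Σ(I−φ)·Δt = d  ⇒  (3+3.8 − 2φ)·1 = 3.1
φ = (6.800 − 3.1/1) / 2 = 1.85 mm/h.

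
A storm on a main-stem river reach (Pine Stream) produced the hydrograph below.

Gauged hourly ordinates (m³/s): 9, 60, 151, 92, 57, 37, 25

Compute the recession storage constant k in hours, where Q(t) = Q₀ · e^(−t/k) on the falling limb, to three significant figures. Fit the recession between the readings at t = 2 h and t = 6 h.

k ≈ 2.22 h

On the falling limb, Q drops from 151 to 25 m³/s between t = 2 h and t = 6 h (Δt = 4 h).
k = −Δt / ln(Q₂/Q₁) = −4 / ln(25/151) = 2.22 h.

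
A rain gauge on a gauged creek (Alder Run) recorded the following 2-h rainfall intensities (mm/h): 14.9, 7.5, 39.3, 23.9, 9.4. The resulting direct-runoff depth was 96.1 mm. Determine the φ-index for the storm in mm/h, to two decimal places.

Only the 3 blocks with intensity above φ contribute runoff: 14.9, 39.3, 23.9 mm/h.
Σ(I−φ)·Δt = d  ⇒  (14.9+39.3+23.9 − 3φ)·2 = 96.1
φ = (78.10 − 96.1/2) / 3 = 10.02 mm/h.

φ ≈ 10.02 mm/h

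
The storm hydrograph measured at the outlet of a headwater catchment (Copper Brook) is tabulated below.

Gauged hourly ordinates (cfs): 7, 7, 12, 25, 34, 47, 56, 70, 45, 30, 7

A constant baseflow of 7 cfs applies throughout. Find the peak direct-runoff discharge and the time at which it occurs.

Subtracting baseflow gives direct-runoff ordinates: 0.0, 0.0, 5.0, 18.0, 27.0, 40.0, 49.0, 63.0, 38.0, 23.0, 0.0 cfs.
The maximum is 63.0 cfs, occurring at the reading for t = 7 h.

Q_p = 63.0 cfs at t = 7 h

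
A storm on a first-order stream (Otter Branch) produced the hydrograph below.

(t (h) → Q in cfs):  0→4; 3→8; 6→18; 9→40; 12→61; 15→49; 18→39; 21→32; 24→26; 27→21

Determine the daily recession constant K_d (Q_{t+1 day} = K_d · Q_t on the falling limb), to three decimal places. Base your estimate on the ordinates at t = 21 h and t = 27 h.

Between t = 21 h and t = 27 h the flow falls from 32 to 21 cfs over 2×3 h = 6 h.
Per-interval ratio K = (21/32)^(1/2) = 0.8101; K_d = K^(24/3) = 0.185.

K_d ≈ 0.185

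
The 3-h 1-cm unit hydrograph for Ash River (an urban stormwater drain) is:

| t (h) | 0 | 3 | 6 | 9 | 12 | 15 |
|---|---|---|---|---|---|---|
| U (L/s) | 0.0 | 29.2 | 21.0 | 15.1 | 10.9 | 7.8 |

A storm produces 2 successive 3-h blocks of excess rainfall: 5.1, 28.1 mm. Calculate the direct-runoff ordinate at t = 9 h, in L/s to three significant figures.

By discrete convolution, Q_j = Σ (P_i / 10 mm) · U_{j−i}.
At t = 9 h (j=3): Q = (5.1/10)·15.1 + (28.1/10)·21.0 = 66.7 L/s.

Q ≈ 66.7 L/s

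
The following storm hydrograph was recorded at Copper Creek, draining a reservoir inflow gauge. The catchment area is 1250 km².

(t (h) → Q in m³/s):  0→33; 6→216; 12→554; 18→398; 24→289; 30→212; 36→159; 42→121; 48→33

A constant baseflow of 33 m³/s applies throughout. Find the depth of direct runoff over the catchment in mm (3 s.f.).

Direct runoff: 0.0, 183.0, 521.0, 365.0, 256.0, 179.0, 126.0, 88.0, 0.0 m³/s; ΣQ_DR = 1718 m³/s.
V = ΣQ_DR · Δt = 1718 × 21600 s = 3.711 × 10^7 m³.
Over A = 1250 km², depth = V / A = 29.7 mm.

d ≈ 29.7 mm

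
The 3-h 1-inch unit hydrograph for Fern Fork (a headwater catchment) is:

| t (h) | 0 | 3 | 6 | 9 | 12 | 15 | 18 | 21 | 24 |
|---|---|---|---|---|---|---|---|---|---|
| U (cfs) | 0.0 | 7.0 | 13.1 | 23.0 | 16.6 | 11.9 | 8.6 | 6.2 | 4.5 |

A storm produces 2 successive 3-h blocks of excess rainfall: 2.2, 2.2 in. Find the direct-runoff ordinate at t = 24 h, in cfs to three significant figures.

Q ≈ 23.5 cfs

By discrete convolution, Q_j = Σ (P_i / 1 in) · U_{j−i}.
At t = 24 h (j=8): Q = (2.2/1)·4.5 + (2.2/1)·6.2 = 23.5 cfs.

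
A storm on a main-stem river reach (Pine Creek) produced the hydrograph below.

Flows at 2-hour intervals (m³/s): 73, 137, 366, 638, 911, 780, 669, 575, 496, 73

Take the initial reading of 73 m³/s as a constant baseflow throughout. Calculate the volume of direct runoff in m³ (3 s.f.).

Direct-runoff ordinates (Q − Q_b): 0.0, 64.0, 293.0, 565.0, 838.0, 707.0, 596.0, 502.0, 423.0, 0.0 m³/s.
ΣQ_DR = 3988 m³/s.
With Δt = 2 h = 7200 s, V = ΣQ_DR · Δt = 3988 × 7200 = 2.87 × 10^7 m³.

V ≈ 2.87 × 10^7 m³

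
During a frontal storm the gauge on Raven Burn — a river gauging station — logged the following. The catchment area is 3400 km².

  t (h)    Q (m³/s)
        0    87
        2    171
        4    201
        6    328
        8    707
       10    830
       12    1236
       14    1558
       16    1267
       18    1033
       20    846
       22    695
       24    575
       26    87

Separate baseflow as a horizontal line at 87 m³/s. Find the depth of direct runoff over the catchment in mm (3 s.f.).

Direct runoff: 0.0, 84.0, 114.0, 241.0, 620.0, 743.0, 1149.0, 1471.0, 1180.0, 946.0, 759.0, 608.0, 488.0, 0.0 m³/s; ΣQ_DR = 8403 m³/s.
V = ΣQ_DR · Δt = 8403 × 7200 s = 6.050 × 10^7 m³.
Over A = 3400 km², depth = V / A = 17.8 mm.

d ≈ 17.8 mm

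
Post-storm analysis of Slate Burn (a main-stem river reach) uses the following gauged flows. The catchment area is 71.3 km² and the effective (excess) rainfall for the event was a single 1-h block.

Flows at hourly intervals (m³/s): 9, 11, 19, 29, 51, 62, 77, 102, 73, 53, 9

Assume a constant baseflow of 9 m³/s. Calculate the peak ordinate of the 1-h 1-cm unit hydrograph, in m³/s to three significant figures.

U_p ≈ 46.5 m³/s

Direct runoff: 0.0, 2.0, 10.0, 20.0, 42.0, 53.0, 68.0, 93.0, 64.0, 44.0, 0.0 m³/s; ΣQ_DR = 396.0 m³/s, peak = 93.0 m³/s.
Runoff depth d = ΣQ_DR·Δt / A = 396.0 × 3600 / (71.3 km²) = 19.99 mm.
The 1-cm UH is the DRH scaled by (10 mm)/d, so U_p = 93.0 × 10/19.99 = 46.5 m³/s.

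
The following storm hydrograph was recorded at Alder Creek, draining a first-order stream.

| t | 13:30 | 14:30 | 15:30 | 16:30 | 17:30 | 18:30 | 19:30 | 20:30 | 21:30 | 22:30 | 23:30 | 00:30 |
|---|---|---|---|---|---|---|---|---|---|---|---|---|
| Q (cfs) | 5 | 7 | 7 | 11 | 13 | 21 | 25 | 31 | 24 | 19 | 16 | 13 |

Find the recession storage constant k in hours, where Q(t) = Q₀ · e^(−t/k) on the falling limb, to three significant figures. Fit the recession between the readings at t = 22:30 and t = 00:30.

k ≈ 5.27 h

On the falling limb, Q drops from 19 to 13 cfs between t = 22:30 and t = 00:30 (Δt = 2 h).
k = −Δt / ln(Q₂/Q₁) = −2 / ln(13/19) = 5.27 h.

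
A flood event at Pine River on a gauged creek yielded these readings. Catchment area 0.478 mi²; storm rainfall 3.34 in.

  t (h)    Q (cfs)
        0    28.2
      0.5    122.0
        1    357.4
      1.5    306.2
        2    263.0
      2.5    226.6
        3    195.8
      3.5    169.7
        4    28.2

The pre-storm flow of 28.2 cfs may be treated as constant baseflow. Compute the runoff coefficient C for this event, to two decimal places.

C ≈ 0.70

ΣQ_DR = 1443 cfs; V = ΣQ_DR·Δt = 2.598 × 10^6 ft³.
Runoff depth d = V / A = 2.339 in.
C = d / P = 2.339 / 3.34 = 0.70.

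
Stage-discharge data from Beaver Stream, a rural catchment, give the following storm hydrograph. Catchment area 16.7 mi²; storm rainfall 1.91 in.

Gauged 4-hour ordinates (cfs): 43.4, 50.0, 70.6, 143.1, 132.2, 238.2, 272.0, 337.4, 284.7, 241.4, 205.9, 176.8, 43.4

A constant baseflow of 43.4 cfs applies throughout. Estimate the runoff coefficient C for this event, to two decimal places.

C ≈ 0.33

ΣQ_DR = 1675 cfs; V = ΣQ_DR·Δt = 2.412 × 10^7 ft³.
Runoff depth d = V / A = 0.6217 in.
C = d / P = 0.6217 / 1.91 = 0.33.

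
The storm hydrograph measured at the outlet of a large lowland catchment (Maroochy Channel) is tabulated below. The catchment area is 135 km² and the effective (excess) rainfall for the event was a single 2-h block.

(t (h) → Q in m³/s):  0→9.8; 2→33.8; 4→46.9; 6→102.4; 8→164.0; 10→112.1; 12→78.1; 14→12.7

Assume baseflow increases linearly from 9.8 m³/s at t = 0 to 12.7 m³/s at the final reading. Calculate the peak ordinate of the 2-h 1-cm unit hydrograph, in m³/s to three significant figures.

Direct runoff: 0.00, 23.59, 36.27, 91.36, 152.54, 100.23, 65.81, 0.00 m³/s; ΣQ_DR = 469.8 m³/s, peak = 152.54 m³/s.
Runoff depth d = ΣQ_DR·Δt / A = 469.8 × 7200 / (135 km²) = 25.06 mm.
The 1-cm UH is the DRH scaled by (10 mm)/d, so U_p = 152.54 × 10/25.06 = 60.9 m³/s.

U_p ≈ 60.9 m³/s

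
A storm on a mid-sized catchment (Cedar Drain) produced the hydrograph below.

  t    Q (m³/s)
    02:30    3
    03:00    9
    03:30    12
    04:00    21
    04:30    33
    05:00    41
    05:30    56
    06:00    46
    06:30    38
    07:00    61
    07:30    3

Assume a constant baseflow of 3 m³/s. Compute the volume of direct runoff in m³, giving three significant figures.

V ≈ 5.22 × 10^5 m³

Direct-runoff ordinates (Q − Q_b): 0.0, 6.0, 9.0, 18.0, 30.0, 38.0, 53.0, 43.0, 35.0, 58.0, 0.0 m³/s.
ΣQ_DR = 290.0 m³/s.
With Δt = 0.5 h = 1800 s, V = ΣQ_DR · Δt = 290.0 × 1800 = 5.22 × 10^5 m³.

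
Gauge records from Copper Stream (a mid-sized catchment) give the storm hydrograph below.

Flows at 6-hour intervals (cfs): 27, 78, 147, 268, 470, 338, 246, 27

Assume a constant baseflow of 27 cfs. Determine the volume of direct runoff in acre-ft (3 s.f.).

Direct-runoff ordinates (Q − Q_b): 0.0, 51.0, 120.0, 241.0, 443.0, 311.0, 219.0, 0.0 cfs.
ΣQ_DR = 1385 cfs.
With Δt = 6 h = 21600 s, V = ΣQ_DR · Δt = 1385 × 21600 = 2.99 × 10^7 ft³ = 687 acre-ft.

V ≈ 687 acre-ft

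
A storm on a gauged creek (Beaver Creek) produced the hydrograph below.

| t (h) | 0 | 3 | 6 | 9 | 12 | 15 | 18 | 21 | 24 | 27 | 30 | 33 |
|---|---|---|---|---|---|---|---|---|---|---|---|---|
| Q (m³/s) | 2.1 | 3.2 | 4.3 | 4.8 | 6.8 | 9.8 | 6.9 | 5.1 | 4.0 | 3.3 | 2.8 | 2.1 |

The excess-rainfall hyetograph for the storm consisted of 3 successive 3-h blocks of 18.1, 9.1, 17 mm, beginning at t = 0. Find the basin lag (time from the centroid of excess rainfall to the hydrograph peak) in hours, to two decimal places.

t_L ≈ 10.57 h

Centroid of excess rainfall: t_c = Σ P_i·t̄_i / ΣP_i = 4.4253 h (block centres at 1.5, 4.5, 7.5 h).
Hydrograph peak occurs at t = 15 h, so basin lag t_L = 15 − 4.4253 = 10.57 h.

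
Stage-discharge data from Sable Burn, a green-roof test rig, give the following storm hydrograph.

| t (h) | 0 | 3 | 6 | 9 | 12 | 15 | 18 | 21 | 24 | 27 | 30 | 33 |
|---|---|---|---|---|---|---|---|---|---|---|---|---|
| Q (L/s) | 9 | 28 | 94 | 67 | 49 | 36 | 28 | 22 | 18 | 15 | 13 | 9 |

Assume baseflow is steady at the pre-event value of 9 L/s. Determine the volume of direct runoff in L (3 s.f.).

Direct-runoff ordinates (Q − Q_b): 0.0, 19.0, 85.0, 58.0, 40.0, 27.0, 19.0, 13.0, 9.0, 6.0, 4.0, 0.0 L/s.
ΣQ_DR = 280.0 L/s.
With Δt = 3 h = 10800 s, V = ΣQ_DR · Δt = 280.0 × 10800 = 3.02 × 10^6 L.

V ≈ 3.02 × 10^6 L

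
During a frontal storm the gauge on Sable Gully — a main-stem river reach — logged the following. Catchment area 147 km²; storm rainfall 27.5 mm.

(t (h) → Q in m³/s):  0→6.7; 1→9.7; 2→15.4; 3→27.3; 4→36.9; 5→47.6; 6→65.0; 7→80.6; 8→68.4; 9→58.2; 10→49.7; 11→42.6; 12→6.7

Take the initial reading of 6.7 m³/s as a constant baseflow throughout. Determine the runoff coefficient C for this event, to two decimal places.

ΣQ_DR = 427.7 m³/s; V = ΣQ_DR·Δt = 1.540 × 10^6 m³.
Runoff depth d = V / A = 10.47 mm.
C = d / P = 10.47 / 27.5 = 0.38.

C ≈ 0.38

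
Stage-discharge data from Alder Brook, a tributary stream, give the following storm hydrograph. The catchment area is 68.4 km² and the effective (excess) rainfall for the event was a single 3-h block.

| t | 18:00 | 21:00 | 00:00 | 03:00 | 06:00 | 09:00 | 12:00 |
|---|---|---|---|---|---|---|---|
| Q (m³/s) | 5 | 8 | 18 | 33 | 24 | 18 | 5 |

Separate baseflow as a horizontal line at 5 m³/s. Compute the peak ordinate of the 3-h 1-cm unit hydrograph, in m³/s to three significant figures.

Direct runoff: 0.0, 3.0, 13.0, 28.0, 19.0, 13.0, 0.0 m³/s; ΣQ_DR = 76.00 m³/s, peak = 28.0 m³/s.
Runoff depth d = ΣQ_DR·Δt / A = 76.00 × 10800 / (68.4 km²) = 12.00 mm.
The 1-cm UH is the DRH scaled by (10 mm)/d, so U_p = 28.0 × 10/12.00 = 23.3 m³/s.

U_p ≈ 23.3 m³/s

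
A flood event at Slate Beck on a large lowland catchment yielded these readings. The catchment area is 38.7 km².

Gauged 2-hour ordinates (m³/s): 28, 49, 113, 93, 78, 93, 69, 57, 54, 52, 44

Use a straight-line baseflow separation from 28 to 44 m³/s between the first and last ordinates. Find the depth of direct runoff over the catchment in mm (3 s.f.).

Direct runoff: 0.00, 19.40, 81.80, 60.20, 43.60, 57.00, 31.40, 17.80, 13.20, 9.60, 0.00 m³/s; ΣQ_DR = 334.0 m³/s.
V = ΣQ_DR · Δt = 334.0 × 7200 s = 2.405 × 10^6 m³.
Over A = 38.7 km², depth = V / A = 62.1 mm.

d ≈ 62.1 mm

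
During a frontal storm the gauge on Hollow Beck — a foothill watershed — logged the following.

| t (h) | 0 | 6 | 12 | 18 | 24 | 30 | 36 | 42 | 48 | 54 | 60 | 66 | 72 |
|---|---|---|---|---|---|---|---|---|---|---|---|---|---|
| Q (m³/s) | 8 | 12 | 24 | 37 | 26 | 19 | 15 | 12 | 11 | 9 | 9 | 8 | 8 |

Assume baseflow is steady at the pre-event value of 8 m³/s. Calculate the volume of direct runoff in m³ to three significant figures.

V ≈ 2.03 × 10^6 m³

Direct-runoff ordinates (Q − Q_b): 0.0, 4.0, 16.0, 29.0, 18.0, 11.0, 7.0, 4.0, 3.0, 1.0, 1.0, 0.0, 0.0 m³/s.
ΣQ_DR = 94.00 m³/s.
With Δt = 6 h = 21600 s, V = ΣQ_DR · Δt = 94.00 × 21600 = 2.03 × 10^6 m³.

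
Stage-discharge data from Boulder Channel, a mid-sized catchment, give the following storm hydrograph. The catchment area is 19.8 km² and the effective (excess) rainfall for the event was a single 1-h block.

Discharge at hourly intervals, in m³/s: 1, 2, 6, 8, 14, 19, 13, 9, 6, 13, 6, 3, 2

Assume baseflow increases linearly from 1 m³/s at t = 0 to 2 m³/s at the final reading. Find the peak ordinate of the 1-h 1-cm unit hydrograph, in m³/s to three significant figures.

U_p ≈ 11.7 m³/s

Direct runoff: 0.00, 0.92, 4.83, 6.75, 12.67, 17.58, 11.50, 7.42, 4.33, 11.25, 4.17, 1.08, 0.00 m³/s; ΣQ_DR = 82.50 m³/s, peak = 17.58 m³/s.
Runoff depth d = ΣQ_DR·Δt / A = 82.50 × 3600 / (19.8 km²) = 15.00 mm.
The 1-cm UH is the DRH scaled by (10 mm)/d, so U_p = 17.58 × 10/15.00 = 11.7 m³/s.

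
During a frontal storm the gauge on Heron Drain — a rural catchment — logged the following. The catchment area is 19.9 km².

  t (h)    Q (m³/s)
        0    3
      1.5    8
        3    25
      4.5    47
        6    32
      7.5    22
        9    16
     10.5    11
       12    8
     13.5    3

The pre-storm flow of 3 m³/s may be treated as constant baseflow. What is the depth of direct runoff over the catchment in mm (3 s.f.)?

Direct runoff: 0.0, 5.0, 22.0, 44.0, 29.0, 19.0, 13.0, 8.0, 5.0, 0.0 m³/s; ΣQ_DR = 145.0 m³/s.
V = ΣQ_DR · Δt = 145.0 × 5400 s = 7.830 × 10^5 m³.
Over A = 19.9 km², depth = V / A = 39.3 mm.

d ≈ 39.3 mm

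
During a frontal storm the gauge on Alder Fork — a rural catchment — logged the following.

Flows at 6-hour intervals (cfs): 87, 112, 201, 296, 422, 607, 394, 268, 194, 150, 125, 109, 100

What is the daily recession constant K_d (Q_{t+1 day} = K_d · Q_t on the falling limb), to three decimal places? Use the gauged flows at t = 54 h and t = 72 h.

K_d ≈ 0.582

Between t = 54 h and t = 72 h the flow falls from 150 to 100 cfs over 3×6 h = 18 h.
Per-interval ratio K = (100/150)^(1/3) = 0.8736; K_d = K^(24/6) = 0.582.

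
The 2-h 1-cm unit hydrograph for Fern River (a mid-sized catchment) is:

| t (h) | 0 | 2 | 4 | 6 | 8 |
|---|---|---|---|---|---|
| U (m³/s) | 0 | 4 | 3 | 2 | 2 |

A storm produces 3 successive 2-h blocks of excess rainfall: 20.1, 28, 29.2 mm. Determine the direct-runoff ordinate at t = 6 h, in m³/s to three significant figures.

Q ≈ 24.1 m³/s

By discrete convolution, Q_j = Σ (P_i / 10 mm) · U_{j−i}.
At t = 6 h (j=3): Q = (20.1/10)·2 + (28/10)·3 + (29.2/10)·4 = 24.1 m³/s.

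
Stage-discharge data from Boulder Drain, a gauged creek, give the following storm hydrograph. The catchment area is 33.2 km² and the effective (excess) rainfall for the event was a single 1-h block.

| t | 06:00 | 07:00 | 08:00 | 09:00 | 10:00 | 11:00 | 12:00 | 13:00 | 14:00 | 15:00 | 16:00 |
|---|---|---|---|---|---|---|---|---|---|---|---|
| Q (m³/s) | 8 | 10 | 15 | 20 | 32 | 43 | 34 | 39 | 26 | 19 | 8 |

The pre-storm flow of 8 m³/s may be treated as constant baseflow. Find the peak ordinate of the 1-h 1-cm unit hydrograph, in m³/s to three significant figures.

U_p ≈ 19.4 m³/s

Direct runoff: 0.0, 2.0, 7.0, 12.0, 24.0, 35.0, 26.0, 31.0, 18.0, 11.0, 0.0 m³/s; ΣQ_DR = 166.0 m³/s, peak = 35.0 m³/s.
Runoff depth d = ΣQ_DR·Δt / A = 166.0 × 3600 / (33.2 km²) = 18.00 mm.
The 1-cm UH is the DRH scaled by (10 mm)/d, so U_p = 35.0 × 10/18.00 = 19.4 m³/s.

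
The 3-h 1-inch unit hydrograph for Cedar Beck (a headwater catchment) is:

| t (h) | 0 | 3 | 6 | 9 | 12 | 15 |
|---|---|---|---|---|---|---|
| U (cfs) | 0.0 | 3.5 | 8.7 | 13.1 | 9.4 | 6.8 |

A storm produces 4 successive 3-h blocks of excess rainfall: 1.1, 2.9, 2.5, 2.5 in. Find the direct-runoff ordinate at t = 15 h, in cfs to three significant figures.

By discrete convolution, Q_j = Σ (P_i / 1 in) · U_{j−i}.
At t = 15 h (j=5): Q = (1.1/1)·6.8 + (2.9/1)·9.4 + (2.5/1)·13.1 + (2.5/1)·8.7 = 89.2 cfs.

Q ≈ 89.2 cfs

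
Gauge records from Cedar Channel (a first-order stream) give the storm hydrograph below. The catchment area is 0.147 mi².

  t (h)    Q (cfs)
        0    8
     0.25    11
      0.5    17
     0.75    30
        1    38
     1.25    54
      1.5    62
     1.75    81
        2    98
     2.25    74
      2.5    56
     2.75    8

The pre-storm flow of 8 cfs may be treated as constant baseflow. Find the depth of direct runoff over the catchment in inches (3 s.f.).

d ≈ 1.16 in

Direct runoff: 0.0, 3.0, 9.0, 22.0, 30.0, 46.0, 54.0, 73.0, 90.0, 66.0, 48.0, 0.0 cfs; ΣQ_DR = 441.0 cfs.
V = ΣQ_DR · Δt = 441.0 × 900 s = 3.969 × 10^5 ft³.
Over A = 0.147 mi², depth = V / A = 1.16 in.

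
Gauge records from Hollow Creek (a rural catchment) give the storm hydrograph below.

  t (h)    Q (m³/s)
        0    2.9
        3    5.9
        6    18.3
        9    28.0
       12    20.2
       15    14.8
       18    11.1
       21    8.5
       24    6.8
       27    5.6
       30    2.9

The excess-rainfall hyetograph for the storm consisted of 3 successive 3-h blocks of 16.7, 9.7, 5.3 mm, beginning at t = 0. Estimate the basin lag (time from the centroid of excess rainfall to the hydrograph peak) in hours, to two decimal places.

Centroid of excess rainfall: t_c = Σ P_i·t̄_i / ΣP_i = 3.4211 h (block centres at 1.5, 4.5, 7.5 h).
Hydrograph peak occurs at t = 9 h, so basin lag t_L = 9 − 3.4211 = 5.58 h.

t_L ≈ 5.58 h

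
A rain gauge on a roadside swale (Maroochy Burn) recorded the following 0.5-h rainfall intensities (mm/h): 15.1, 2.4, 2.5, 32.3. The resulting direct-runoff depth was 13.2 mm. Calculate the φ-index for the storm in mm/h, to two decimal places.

Only the 2 blocks with intensity above φ contribute runoff: 15.1, 32.3 mm/h.
Σ(I−φ)·Δt = d  ⇒  (15.1+32.3 − 2φ)·0.5 = 13.2
φ = (47.40 − 13.2/0.5) / 2 = 10.50 mm/h.

φ ≈ 10.50 mm/h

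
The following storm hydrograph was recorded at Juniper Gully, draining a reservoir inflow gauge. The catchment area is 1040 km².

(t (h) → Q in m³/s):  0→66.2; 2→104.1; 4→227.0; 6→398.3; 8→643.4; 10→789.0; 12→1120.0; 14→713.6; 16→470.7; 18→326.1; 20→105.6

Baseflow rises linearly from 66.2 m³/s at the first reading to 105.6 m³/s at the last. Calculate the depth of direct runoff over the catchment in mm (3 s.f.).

Direct runoff: 0.00, 33.96, 152.92, 320.28, 561.44, 703.10, 1030.16, 619.82, 372.98, 224.44, 0.00 m³/s; ΣQ_DR = 4019 m³/s.
V = ΣQ_DR · Δt = 4019 × 7200 s = 2.894 × 10^7 m³.
Over A = 1040 km², depth = V / A = 27.8 mm.

d ≈ 27.8 mm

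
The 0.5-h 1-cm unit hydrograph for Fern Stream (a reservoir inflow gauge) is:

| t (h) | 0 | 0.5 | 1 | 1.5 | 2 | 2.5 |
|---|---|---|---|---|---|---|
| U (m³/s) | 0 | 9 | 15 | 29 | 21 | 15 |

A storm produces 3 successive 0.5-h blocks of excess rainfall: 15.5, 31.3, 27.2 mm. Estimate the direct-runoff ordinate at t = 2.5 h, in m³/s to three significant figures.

By discrete convolution, Q_j = Σ (P_i / 10 mm) · U_{j−i}.
At t = 2.5 h (j=5): Q = (15.5/10)·15 + (31.3/10)·21 + (27.2/10)·29 = 168 m³/s.

Q ≈ 168 m³/s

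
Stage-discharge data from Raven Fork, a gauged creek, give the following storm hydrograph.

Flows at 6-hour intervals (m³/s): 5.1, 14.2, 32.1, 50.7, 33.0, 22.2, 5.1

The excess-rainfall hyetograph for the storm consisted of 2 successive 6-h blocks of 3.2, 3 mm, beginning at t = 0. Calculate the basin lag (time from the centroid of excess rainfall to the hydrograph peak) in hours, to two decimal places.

Centroid of excess rainfall: t_c = Σ P_i·t̄_i / ΣP_i = 5.9032 h (block centres at 3, 9 h).
Hydrograph peak occurs at t = 18 h, so basin lag t_L = 18 − 5.9032 = 12.10 h.

t_L ≈ 12.10 h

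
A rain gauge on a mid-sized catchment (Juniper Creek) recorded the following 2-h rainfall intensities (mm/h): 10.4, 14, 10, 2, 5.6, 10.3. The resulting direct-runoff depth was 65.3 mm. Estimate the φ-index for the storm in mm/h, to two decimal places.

φ ≈ 3.53 mm/h

Only the 5 blocks with intensity above φ contribute runoff: 10.4, 14, 10, 5.6, 10.3 mm/h.
Σ(I−φ)·Δt = d  ⇒  (10.4+14+10+5.6+10.3 − 5φ)·2 = 65.3
φ = (50.30 − 65.3/2) / 5 = 3.53 mm/h.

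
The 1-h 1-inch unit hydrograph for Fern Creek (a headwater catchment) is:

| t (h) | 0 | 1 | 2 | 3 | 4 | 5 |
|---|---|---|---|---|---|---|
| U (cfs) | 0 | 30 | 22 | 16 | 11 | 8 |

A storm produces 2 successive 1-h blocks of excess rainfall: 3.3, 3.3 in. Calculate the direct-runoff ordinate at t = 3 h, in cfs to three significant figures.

Q ≈ 125 cfs

By discrete convolution, Q_j = Σ (P_i / 1 in) · U_{j−i}.
At t = 3 h (j=3): Q = (3.3/1)·16 + (3.3/1)·22 = 125 cfs.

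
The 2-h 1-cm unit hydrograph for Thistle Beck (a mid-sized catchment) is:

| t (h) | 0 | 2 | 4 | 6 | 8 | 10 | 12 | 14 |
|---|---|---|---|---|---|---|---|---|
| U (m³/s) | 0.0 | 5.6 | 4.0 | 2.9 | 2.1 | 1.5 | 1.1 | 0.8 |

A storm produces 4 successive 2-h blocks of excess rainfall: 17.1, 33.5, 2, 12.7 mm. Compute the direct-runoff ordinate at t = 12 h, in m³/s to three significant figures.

By discrete convolution, Q_j = Σ (P_i / 10 mm) · U_{j−i}.
At t = 12 h (j=6): Q = (17.1/10)·1.1 + (33.5/10)·1.5 + (2/10)·2.1 + (12.7/10)·2.9 = 11.0 m³/s.

Q ≈ 11.0 m³/s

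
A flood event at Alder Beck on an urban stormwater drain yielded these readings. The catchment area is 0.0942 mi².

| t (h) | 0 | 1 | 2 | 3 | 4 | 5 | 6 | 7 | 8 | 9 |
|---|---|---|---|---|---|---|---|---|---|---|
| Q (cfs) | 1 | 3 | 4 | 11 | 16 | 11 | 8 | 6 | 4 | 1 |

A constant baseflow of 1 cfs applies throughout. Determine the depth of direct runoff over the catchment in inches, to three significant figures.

d ≈ 0.905 in

Direct runoff: 0.0, 2.0, 3.0, 10.0, 15.0, 10.0, 7.0, 5.0, 3.0, 0.0 cfs; ΣQ_DR = 55.00 cfs.
V = ΣQ_DR · Δt = 55.00 × 3600 s = 1.980 × 10^5 ft³.
Over A = 0.0942 mi², depth = V / A = 0.905 in.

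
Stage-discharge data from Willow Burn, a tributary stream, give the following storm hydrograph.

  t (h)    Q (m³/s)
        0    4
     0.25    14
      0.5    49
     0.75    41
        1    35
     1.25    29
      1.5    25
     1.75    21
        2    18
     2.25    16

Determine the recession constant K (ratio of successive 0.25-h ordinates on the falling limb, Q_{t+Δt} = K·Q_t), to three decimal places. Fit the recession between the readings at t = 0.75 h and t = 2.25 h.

Using the recession-limb readings at t = 0.75 h and t = 2.25 h: Q falls from 41 to 16 m³/s over 6 intervals.
K = (Q₂/Q₁)^(1/6) = (16/41)^(1/6) = 0.855.

K ≈ 0.855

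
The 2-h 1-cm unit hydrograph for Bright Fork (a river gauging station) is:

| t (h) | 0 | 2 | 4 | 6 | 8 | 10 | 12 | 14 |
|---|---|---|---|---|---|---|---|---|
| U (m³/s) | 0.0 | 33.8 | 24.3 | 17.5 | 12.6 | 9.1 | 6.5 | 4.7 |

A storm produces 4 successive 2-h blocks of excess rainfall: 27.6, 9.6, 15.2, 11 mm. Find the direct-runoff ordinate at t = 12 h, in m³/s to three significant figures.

By discrete convolution, Q_j = Σ (P_i / 10 mm) · U_{j−i}.
At t = 12 h (j=6): Q = (27.6/10)·6.5 + (9.6/10)·9.1 + (15.2/10)·12.6 + (11/10)·17.5 = 65.1 m³/s.

Q ≈ 65.1 m³/s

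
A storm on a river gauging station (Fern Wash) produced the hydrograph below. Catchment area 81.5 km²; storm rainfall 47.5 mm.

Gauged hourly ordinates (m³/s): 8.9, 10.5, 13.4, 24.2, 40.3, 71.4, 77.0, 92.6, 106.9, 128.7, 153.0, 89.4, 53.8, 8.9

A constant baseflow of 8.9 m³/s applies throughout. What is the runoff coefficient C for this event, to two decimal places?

ΣQ_DR = 754.4 m³/s; V = ΣQ_DR·Δt = 2.716 × 10^6 m³.
Runoff depth d = V / A = 33.32 mm.
C = d / P = 33.32 / 47.5 = 0.70.

C ≈ 0.70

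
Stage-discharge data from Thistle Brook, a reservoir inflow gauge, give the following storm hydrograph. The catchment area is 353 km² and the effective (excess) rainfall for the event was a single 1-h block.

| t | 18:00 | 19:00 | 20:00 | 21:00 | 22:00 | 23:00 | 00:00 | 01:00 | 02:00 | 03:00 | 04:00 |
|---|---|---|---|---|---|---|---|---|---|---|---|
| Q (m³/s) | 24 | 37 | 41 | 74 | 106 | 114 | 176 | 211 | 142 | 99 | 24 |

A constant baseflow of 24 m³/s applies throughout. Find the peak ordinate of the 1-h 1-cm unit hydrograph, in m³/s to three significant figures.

Direct runoff: 0.0, 13.0, 17.0, 50.0, 82.0, 90.0, 152.0, 187.0, 118.0, 75.0, 0.0 m³/s; ΣQ_DR = 784.0 m³/s, peak = 187.0 m³/s.
Runoff depth d = ΣQ_DR·Δt / A = 784.0 × 3600 / (353 km²) = 7.995 mm.
The 1-cm UH is the DRH scaled by (10 mm)/d, so U_p = 187.0 × 10/7.995 = 234 m³/s.

U_p ≈ 234 m³/s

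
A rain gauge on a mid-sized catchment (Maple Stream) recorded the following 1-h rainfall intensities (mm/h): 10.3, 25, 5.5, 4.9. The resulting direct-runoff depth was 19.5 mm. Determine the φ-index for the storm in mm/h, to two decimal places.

Only the 2 blocks with intensity above φ contribute runoff: 10.3, 25 mm/h.
Σ(I−φ)·Δt = d  ⇒  (10.3+25 − 2φ)·1 = 19.5
φ = (35.30 − 19.5/1) / 2 = 7.90 mm/h.

φ ≈ 7.90 mm/h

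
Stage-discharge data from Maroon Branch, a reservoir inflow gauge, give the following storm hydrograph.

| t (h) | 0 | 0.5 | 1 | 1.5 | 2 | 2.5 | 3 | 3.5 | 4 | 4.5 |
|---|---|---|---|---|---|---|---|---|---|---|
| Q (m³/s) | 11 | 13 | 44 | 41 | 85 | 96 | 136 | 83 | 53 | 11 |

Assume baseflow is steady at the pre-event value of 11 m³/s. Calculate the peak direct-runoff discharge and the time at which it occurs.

Q_p = 125.0 m³/s at t = 3 h

Subtracting baseflow gives direct-runoff ordinates: 0.0, 2.0, 33.0, 30.0, 74.0, 85.0, 125.0, 72.0, 42.0, 0.0 m³/s.
The maximum is 125.0 m³/s, occurring at the reading for t = 3 h.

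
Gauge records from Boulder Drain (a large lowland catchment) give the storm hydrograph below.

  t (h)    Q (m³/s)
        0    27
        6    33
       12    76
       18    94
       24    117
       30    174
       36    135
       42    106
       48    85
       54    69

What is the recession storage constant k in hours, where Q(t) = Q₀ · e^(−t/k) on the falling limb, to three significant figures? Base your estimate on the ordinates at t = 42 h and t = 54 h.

k ≈ 28.0 h

On the falling limb, Q drops from 106 to 69 m³/s between t = 42 h and t = 54 h (Δt = 12 h).
k = −Δt / ln(Q₂/Q₁) = −12 / ln(69/106) = 28.0 h.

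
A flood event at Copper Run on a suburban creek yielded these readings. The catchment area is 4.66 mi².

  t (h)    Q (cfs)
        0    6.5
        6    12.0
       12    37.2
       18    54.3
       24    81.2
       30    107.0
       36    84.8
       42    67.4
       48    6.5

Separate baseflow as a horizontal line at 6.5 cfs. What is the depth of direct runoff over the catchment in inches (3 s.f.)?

Direct runoff: 0.0, 5.5, 30.7, 47.8, 74.7, 100.5, 78.3, 60.9, 0.0 cfs; ΣQ_DR = 398.4 cfs.
V = ΣQ_DR · Δt = 398.4 × 21600 s = 8.605 × 10^6 ft³.
Over A = 4.66 mi², depth = V / A = 0.795 in.

d ≈ 0.795 in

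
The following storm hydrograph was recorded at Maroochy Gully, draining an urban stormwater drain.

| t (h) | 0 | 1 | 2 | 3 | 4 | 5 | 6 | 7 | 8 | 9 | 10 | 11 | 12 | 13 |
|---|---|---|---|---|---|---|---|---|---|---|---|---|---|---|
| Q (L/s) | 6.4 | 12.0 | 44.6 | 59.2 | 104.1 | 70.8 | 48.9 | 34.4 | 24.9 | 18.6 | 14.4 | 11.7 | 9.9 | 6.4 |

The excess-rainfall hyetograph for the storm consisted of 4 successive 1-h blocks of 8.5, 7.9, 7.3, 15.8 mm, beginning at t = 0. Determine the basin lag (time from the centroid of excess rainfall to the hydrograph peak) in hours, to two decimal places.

t_L ≈ 1.73 h

Centroid of excess rainfall: t_c = Σ P_i·t̄_i / ΣP_i = 2.2696 h (block centres at 0.5, 1.5, 2.5, 3.5 h).
Hydrograph peak occurs at t = 4 h, so basin lag t_L = 4 − 2.2696 = 1.73 h.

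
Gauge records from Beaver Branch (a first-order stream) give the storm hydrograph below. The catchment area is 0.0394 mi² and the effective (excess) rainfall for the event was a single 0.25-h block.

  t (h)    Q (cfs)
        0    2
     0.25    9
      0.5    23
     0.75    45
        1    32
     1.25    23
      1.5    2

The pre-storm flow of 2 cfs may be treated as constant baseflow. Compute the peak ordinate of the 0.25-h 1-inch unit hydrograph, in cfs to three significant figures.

Direct runoff: 0.0, 7.0, 21.0, 43.0, 30.0, 21.0, 0.0 cfs; ΣQ_DR = 122.0 cfs, peak = 43.0 cfs.
Runoff depth d = ΣQ_DR·Δt / A = 122.0 × 900 / (0.0394 mi²) = 1.200 in.
The 1-inch UH is the DRH scaled by (1 in)/d, so U_p = 43.0 × 1/1.200 = 35.8 cfs.

U_p ≈ 35.8 cfs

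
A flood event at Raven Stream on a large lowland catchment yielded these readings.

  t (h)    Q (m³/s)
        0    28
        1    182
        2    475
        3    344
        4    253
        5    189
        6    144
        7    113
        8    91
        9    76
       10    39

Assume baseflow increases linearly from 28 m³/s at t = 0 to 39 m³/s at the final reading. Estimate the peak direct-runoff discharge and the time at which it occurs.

Subtracting baseflow gives direct-runoff ordinates: 0.00, 152.90, 444.80, 312.70, 220.60, 155.50, 109.40, 77.30, 54.20, 38.10, 0.00 m³/s.
The maximum is 444.80 m³/s, occurring at the reading for t = 2 h.

Q_p = 444.80 m³/s at t = 2 h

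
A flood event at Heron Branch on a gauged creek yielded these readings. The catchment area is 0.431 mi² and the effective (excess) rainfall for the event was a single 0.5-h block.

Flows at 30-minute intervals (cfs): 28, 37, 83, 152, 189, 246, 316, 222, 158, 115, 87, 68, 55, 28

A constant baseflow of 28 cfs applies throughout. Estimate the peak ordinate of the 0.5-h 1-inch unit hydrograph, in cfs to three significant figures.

U_p ≈ 115 cfs

Direct runoff: 0.0, 9.0, 55.0, 124.0, 161.0, 218.0, 288.0, 194.0, 130.0, 87.0, 59.0, 40.0, 27.0, 0.0 cfs; ΣQ_DR = 1392 cfs, peak = 288.0 cfs.
Runoff depth d = ΣQ_DR·Δt / A = 1392 × 1800 / (0.431 mi²) = 2.502 in.
The 1-inch UH is the DRH scaled by (1 in)/d, so U_p = 288.0 × 1/2.502 = 115 cfs.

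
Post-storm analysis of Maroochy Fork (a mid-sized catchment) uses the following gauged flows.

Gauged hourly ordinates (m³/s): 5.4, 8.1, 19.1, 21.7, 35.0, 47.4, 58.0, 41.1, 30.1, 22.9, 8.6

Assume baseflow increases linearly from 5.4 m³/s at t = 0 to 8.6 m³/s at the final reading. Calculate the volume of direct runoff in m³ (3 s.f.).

Direct-runoff ordinates (Q − Q_b): 0.00, 2.38, 13.06, 15.34, 28.32, 40.40, 50.68, 33.46, 22.14, 14.62, 0.00 m³/s.
ΣQ_DR = 220.4 m³/s.
With Δt = 1 h = 3600 s, V = ΣQ_DR · Δt = 220.4 × 3600 = 7.93 × 10^5 m³.

V ≈ 7.93 × 10^5 m³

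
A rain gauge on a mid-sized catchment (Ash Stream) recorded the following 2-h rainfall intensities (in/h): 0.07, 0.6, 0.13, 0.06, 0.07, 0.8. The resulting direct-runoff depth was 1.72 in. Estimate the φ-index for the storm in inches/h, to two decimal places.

Only the 2 blocks with intensity above φ contribute runoff: 0.6, 0.8 in/h.
Σ(I−φ)·Δt = d  ⇒  (0.6+0.8 − 2φ)·2 = 1.72
φ = (1.400 − 1.72/2) / 2 = 0.27 in/h.

φ ≈ 0.27 in/h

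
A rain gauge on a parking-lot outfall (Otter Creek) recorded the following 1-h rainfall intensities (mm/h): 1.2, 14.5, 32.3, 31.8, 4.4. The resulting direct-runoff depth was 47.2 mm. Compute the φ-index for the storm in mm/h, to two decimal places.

φ ≈ 10.47 mm/h

Only the 3 blocks with intensity above φ contribute runoff: 14.5, 32.3, 31.8 mm/h.
Σ(I−φ)·Δt = d  ⇒  (14.5+32.3+31.8 − 3φ)·1 = 47.2
φ = (78.60 − 47.2/1) / 3 = 10.47 mm/h.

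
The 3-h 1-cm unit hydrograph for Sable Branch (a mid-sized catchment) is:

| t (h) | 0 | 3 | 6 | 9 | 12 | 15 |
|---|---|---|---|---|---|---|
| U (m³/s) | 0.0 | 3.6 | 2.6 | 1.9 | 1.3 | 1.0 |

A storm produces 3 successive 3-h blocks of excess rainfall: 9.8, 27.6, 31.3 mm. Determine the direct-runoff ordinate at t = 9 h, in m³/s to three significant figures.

Q ≈ 20.3 m³/s

By discrete convolution, Q_j = Σ (P_i / 10 mm) · U_{j−i}.
At t = 9 h (j=3): Q = (9.8/10)·1.9 + (27.6/10)·2.6 + (31.3/10)·3.6 = 20.3 m³/s.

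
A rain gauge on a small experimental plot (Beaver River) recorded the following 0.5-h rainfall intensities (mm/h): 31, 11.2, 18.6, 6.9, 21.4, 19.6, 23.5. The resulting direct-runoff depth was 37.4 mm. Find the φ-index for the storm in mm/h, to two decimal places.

φ ≈ 8.42 mm/h

Only the 6 blocks with intensity above φ contribute runoff: 31, 11.2, 18.6, 21.4, 19.6, 23.5 mm/h.
Σ(I−φ)·Δt = d  ⇒  (31+11.2+18.6+21.4+19.6+23.5 − 6φ)·0.5 = 37.4
φ = (125.3 − 37.4/0.5) / 6 = 8.42 mm/h.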